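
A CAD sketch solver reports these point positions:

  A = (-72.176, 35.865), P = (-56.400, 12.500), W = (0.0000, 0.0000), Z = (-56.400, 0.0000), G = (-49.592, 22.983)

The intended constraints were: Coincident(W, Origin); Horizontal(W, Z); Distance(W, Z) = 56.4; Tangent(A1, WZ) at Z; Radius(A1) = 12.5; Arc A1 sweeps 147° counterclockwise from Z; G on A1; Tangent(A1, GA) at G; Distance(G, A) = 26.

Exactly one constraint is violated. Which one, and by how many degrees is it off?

Tangent(A1, GA) at G — off by 3.30°.

W = (0.00, 0.00) ✓; W.y = 0.00, Z.y = 0.00 ✓; |WZ| = 56.40 ✓; ∠(PZ, ZW) = 90.00° ✓; |PZ| = 12.50 ✓; bearing(P→G) − bearing(P→Z) = 147.0° ✓; |PG| = 12.50 ✓; ∠(PG, GA) = 86.70° ✗; |GA| = 26.00 ✓.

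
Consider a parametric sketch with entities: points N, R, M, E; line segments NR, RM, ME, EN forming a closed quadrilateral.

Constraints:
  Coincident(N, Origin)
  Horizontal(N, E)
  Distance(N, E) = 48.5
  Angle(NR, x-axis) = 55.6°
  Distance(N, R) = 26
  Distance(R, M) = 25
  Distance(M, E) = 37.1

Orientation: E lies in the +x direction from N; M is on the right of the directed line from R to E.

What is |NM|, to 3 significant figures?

12.0

N is at the origin; NE is horizontal with |NE| = 48.5 and E in +x, so E = (48.5, 0). NR runs at 55.6° with |NR| = 26.0, so R = (14.7, 21.5). M is determined by |RM| = 25.0 and |ME| = 37.1 together: it lies at the intersection of circle(R, 25.0) and circle(E, 37.1). With |RE| = 40.0, the foot of the radical line on RE is 10.6 from R and the perpendicular offset is √(25.0² − 10.6²) = 22.6. Taking the right-of-RE solution: M = (11.6, -3.35).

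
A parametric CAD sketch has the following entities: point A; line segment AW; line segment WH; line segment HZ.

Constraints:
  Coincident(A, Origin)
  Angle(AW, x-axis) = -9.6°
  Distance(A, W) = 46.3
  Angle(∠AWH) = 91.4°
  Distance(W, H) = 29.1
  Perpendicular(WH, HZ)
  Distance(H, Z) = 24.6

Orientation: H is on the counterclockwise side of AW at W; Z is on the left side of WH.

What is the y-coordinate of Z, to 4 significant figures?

25.54

∠AWH = 91.4°, so WH runs at -9.6° + (180° − 91.4°) = 79.00° from the x-axis; with |WH| = 29.1, H = W + 29.1·(cos 79.00°, sin 79.00°) = (51.20, 20.84). WH ⟂ HZ; with |HZ| = 24.6 on the left of WH, Z = H + 24.6·(-0.9816, 0.1908) = (27.06, 25.54). So Z.y = 25.54.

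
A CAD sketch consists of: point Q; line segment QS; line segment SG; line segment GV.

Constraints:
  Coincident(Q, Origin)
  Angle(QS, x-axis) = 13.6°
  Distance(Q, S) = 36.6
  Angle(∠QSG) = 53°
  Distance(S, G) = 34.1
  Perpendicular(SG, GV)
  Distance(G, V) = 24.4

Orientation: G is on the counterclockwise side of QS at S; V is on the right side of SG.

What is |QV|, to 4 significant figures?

54.97

Q is at the origin; QS runs at 13.6° with length 36.6, so S = 36.6·(cos 13.6°, sin 13.6°) = (35.57, 8.606). ∠QSG = 53.0°, so SG runs at 13.6° + (180° − 53.0°) = 140.6° from the x-axis; with |SG| = 34.1, G = S + 34.1·(cos 140.6°, sin 140.6°) = (9.224, 30.25). The perpendicularity gives GV at right angles to SG; with |GV| = 24.4 on the right of SG, V = G + 24.4·(0.6347, 0.7727) = (24.71, 49.11). Then |QV| = |V − Q| = 54.97.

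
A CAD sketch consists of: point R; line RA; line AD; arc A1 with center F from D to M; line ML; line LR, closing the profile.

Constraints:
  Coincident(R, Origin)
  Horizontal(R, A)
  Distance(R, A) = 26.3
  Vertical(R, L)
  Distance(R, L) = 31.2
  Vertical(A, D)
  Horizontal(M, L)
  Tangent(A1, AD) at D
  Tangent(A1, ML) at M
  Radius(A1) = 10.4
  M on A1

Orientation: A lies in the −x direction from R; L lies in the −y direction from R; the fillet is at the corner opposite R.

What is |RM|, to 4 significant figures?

35.02

R is at the origin; R and A share the same y with |RA| = 26.3 and A on the −x side, so A = (-26.30, 0.000). R and L share the same x with |RL| = 31.2 and L on the −y side, so L = (0.000, -31.20). The virtual corner opposite R is at (-26.30, -31.20). Since A1 is tangent to AD there, FD ⟂ AD and A1 meets ML tangentially, so FM is at right angles to ML, with radius 10.4, so the center F sits 10.4 in from both sides at F = (-15.90, -20.80). That places the tangent points at D = (-26.30, -20.80) on AD and M = (-15.90, -31.20) on ML. Then |RM| = |M − R| = 35.02.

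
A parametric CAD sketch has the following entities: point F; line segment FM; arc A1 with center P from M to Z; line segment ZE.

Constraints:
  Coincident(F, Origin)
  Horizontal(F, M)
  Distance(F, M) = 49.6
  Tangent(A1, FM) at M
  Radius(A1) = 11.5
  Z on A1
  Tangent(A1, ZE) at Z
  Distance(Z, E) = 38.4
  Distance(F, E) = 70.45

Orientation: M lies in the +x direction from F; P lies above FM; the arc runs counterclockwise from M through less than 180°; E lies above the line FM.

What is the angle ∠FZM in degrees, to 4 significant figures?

40.33°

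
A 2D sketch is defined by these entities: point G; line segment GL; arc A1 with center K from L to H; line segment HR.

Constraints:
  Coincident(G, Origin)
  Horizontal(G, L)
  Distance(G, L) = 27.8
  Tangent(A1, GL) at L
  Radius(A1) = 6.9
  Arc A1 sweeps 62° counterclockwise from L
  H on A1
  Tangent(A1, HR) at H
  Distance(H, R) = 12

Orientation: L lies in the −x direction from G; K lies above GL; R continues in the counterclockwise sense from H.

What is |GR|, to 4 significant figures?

21.49

G is at the origin; G and L share the same y with |GL| = 27.8 and L on the −x side, so L = (-27.80, 0.000). The tangent condition forces KL to be normal to GL, so K = L + (0, 6.9) = (-27.80, 6.900). On A1, L sits at bearing -90° from K; a 62° counterclockwise sweep puts H at bearing -28°, so H = K + 6.9·(cos -28°, sin -28°) = (-21.71, 3.661). A1 meets HR tangentially, so KH is at right angles to HR, so HR runs along (−sin -28°, cos -28°); with |HR| = 12.0, R = (-16.07, 14.26). Then |GR| = |R − G| = 21.49.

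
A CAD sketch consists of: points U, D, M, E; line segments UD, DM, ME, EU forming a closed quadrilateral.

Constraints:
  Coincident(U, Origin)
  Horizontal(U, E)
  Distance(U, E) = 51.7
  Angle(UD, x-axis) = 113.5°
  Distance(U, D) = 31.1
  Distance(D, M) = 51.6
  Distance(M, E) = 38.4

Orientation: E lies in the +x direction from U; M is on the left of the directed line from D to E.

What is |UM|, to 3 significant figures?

52.9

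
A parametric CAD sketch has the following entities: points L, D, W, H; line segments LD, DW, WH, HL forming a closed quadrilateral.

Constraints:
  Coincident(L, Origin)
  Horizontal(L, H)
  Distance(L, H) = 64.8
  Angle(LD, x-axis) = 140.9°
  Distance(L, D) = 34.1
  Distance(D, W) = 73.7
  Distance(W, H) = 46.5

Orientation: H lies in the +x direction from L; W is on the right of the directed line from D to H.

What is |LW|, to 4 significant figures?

39.71

L is at the origin; L and H share the same y with |LH| = 64.8 and H in +x, so H = (64.8, 0). LD runs at 140.9° with |LD| = 34.1, so D = (-26.46, 21.51). W is determined by |DW| = 73.7 and |WH| = 46.5 together: it lies at the intersection of circle(D, 73.7) and circle(H, 46.5). With |DH| = 93.76, the foot of the radical line on DH is 64.32 from D and the perpendicular offset is √(73.7² − 64.32²) = 35.99. Taking the right-of-DH solution: W = (27.88, -28.27).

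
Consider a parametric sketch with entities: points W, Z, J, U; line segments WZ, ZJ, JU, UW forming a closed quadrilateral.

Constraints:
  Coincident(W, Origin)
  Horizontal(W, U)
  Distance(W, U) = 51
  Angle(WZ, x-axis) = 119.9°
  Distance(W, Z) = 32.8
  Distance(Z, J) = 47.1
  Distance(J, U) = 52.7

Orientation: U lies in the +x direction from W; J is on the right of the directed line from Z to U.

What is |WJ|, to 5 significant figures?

15.511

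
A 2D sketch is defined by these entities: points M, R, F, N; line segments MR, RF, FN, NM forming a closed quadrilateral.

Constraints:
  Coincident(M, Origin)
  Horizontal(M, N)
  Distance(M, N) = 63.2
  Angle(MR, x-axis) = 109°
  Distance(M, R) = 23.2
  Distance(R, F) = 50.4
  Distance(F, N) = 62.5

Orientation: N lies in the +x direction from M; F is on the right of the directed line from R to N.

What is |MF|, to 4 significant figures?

27.25

M is at the origin; M and N share the same y with |MN| = 63.2 and N in +x, so N = (63.2, 0). MR runs at 109.0° with |MR| = 23.2, so R = (-7.553, 21.94). F is determined by |RF| = 50.4 and |FN| = 62.5 together: it lies at the intersection of circle(R, 50.4) and circle(N, 62.5). With |RN| = 74.08, the foot of the radical line on RN is 27.82 from R and the perpendicular offset is √(50.4² − 27.82²) = 42.03. Taking the right-of-RN solution: F = (6.570, -26.44).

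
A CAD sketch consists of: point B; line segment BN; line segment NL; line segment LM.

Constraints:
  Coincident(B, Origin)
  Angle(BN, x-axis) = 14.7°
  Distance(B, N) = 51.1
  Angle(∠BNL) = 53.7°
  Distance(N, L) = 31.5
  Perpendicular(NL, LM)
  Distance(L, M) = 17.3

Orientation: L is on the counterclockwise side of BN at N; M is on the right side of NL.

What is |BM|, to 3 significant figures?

58.5

B is at the origin; BN runs at 14.7° with length 51.1, so N = 51.1·(cos 14.7°, sin 14.7°) = (49.4, 13.0). ∠BNL = 53.7°, so NL runs at 14.7° + (180° − 53.7°) = 141° from the x-axis; with |NL| = 31.5, L = N + 31.5·(cos 141°, sin 141°) = (24.9, 32.8). NL is perpendicular to LM; with |LM| = 17.3 on the right of NL, M = L + 17.3·(0.629, 0.777) = (35.8, 46.2). Then |BM| = |M − B| = 58.5.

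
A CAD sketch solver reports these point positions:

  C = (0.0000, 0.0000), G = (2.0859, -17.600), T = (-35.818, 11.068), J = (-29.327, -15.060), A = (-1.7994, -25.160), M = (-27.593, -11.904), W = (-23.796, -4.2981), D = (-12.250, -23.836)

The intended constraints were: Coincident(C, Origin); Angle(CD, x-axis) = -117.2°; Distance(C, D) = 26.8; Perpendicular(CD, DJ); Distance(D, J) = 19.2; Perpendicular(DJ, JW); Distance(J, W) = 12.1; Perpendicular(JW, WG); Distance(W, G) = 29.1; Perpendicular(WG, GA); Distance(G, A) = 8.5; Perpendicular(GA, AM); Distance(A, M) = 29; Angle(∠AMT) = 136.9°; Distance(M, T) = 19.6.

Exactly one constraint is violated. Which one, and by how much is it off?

Distance(M, T) = 19.6 — off by 4.80.

C = (0.00, 0.00) ✓; CD at -117.2° ✓; |CD| = 26.80 ✓; ∠(CD, DJ) = 90.00° ✓; |DJ| = 19.20 ✓; ∠(DJ, JW) = 90.00° ✓; |JW| = 12.10 ✓; ∠(JW, WG) = 90.00° ✓; |WG| = 29.10 ✓; ∠(WG, GA) = 90.00° ✓; |GA| = 8.500 ✓; ∠(GA, AM) = 90.00° ✓; |AM| = 29.00 ✓; ∠AMT = 136.9° ✓; |MT| = 24.40 ✗.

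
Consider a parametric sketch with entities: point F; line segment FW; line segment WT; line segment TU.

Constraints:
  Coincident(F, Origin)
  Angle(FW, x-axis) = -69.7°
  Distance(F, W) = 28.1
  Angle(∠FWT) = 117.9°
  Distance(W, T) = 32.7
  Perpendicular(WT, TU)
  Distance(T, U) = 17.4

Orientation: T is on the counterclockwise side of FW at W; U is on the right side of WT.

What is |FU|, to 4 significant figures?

62.34

F is at the origin; FW runs at -69.7° with length 28.1, so W = 28.1·(cos -69.7°, sin -69.7°) = (9.749, -26.35). ∠FWT = 117.9°, so WT runs at -69.7° + (180° − 117.9°) = -7.600° from the x-axis; with |WT| = 32.7, T = W + 32.7·(cos -7.600°, sin -7.600°) = (42.16, -30.68). The perpendicularity gives TU at right angles to WT; with |TU| = 17.4 on the right of WT, U = T + 17.4·(-0.1323, -0.9912) = (39.86, -47.93). Then |FU| = |U − F| = 62.34.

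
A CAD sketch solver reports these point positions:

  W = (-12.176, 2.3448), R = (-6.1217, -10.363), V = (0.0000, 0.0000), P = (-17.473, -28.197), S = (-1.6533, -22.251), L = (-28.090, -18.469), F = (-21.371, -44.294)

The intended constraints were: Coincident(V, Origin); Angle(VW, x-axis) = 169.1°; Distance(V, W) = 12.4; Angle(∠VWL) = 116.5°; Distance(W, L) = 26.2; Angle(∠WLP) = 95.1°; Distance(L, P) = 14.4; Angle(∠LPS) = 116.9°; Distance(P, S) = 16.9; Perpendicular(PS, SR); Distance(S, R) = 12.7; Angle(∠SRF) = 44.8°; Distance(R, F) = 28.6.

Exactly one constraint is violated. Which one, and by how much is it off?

Distance(R, F) = 28.6 — off by 8.60.

V = (0.00, 0.00) ✓; VW at 169.1° ✓; |VW| = 12.40 ✓; ∠VWL = 116.5° ✓; |WL| = 26.20 ✓; ∠WLP = 95.10° ✓; |LP| = 14.40 ✓; ∠LPS = 116.9° ✓; |PS| = 16.90 ✓; ∠(PS, SR) = 90.00° ✓; |SR| = 12.70 ✓; ∠SRF = 44.80° ✓; |RF| = 37.20 ✗.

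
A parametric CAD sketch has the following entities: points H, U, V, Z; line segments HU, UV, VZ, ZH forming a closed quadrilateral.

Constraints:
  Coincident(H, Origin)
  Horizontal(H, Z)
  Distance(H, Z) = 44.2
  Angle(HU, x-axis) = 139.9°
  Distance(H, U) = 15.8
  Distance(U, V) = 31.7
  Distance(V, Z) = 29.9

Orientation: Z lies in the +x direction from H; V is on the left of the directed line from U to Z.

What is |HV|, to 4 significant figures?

24.98

H is at the origin; H and Z share the same y with |HZ| = 44.2 and Z in +x, so Z = (44.2, 0). HU runs at 139.9° with |HU| = 15.8, so U = (-12.09, 10.18). V is determined by |UV| = 31.7 and |VZ| = 29.9 together: it lies at the intersection of circle(U, 31.7) and circle(Z, 29.9). With |UZ| = 57.20, the foot of the radical line on UZ is 29.57 from U and the perpendicular offset is √(31.7² − 29.57²) = 11.43. Taking the left-of-UZ solution: V = (19.04, 16.16).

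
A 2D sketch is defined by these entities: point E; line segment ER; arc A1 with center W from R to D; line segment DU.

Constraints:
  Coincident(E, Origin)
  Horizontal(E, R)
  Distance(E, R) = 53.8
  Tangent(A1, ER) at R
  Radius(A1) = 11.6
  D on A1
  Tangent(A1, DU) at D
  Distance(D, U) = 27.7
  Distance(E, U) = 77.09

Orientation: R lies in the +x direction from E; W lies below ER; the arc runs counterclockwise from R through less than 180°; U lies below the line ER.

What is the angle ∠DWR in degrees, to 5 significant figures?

138.05°

E is at the origin; E and R share the same y with |ER| = 53.8 and R on the +x side, so R = (53.800, 0.0000). A1 meets ER tangentially, so WR is at right angles to ER, so W = R + (0, -11.6) = (53.800, -11.600). Since WD ⟂ DU (tangency), |WU| = √(11.6² + 27.7²) = 30.031 regardless of where D sits on A1. So U lies on both circle(E, 77.09) and circle(W, 30.031); the below-ER intersection is U = (66.646, -38.744). D is the foot of the tangent from U: D = (46.045, -20.227).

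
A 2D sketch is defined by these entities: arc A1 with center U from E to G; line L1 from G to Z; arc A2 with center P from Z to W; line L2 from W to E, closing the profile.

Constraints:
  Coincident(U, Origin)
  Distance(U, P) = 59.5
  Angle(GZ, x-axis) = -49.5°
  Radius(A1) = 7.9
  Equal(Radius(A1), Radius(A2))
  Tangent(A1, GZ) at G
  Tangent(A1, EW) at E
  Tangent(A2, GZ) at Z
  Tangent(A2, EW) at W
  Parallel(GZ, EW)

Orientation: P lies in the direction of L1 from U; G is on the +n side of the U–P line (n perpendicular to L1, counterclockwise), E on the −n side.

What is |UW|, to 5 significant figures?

60.022

The slot axis is L1's direction at -49.5°, so u = (cos -49.5°, sin -49.5°) = (0.64945, -0.76041) and n = (−sin -49.5°, cos -49.5°) = (0.76041, 0.64945). U is at the origin and P lies 59.5 along u from U, so P = 59.5·u = (38.642, -45.244). Tangency of A1 to both parallel lines with radius 7.9 puts G and E at U ± 7.9·n: G = (6.0072, 5.1306), E = (-6.0072, -5.1306). Equal radii place Z and W the same way about P: Z = P + 7.9·n = (44.649, -40.114), W = P − 7.9·n = (32.635, -50.375). Then |UW| = |W − U| = 60.022.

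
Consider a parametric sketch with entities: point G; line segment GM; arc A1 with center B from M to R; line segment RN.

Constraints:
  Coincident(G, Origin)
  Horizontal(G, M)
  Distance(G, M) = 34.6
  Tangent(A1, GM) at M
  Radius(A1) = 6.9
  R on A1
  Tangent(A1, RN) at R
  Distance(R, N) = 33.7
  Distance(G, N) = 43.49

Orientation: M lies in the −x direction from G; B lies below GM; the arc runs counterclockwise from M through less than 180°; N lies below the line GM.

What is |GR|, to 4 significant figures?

41.66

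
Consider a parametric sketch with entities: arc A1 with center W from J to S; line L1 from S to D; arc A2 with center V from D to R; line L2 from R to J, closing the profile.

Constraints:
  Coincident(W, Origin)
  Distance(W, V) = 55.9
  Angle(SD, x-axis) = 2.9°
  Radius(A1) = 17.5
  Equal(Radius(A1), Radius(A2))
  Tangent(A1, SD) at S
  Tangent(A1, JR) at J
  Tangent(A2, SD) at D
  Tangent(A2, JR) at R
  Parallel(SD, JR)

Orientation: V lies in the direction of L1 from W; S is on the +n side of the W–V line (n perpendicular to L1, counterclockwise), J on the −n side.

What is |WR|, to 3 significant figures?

58.6

The slot axis is L1's direction at 2.9°, so u = (cos 2.9°, sin 2.9°) = (0.999, 0.0506) and n = (−sin 2.9°, cos 2.9°) = (-0.0506, 0.999). W is at the origin and V lies 55.9 along u from W, so V = 55.9·u = (55.8, 2.83). Tangency of A1 to both parallel lines with radius 17.5 puts S and J at W ± 17.5·n: S = (-0.885, 17.5), J = (0.885, -17.5). Equal radii place D and R the same way about V: D = V + 17.5·n = (54.9, 20.3), R = V − 17.5·n = (56.7, -14.6). Then |WR| = |R − W| = 58.6.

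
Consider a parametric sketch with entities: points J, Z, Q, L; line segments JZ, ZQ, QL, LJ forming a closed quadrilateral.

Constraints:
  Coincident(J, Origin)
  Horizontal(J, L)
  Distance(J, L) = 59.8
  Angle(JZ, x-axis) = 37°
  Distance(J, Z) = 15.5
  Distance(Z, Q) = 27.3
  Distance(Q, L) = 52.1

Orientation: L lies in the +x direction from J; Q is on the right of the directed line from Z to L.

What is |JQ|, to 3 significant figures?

21.0

J is at the origin; J and L share the same y with |JL| = 59.8 and L in +x, so L = (59.8, 0). JZ runs at 37.0° with |JZ| = 15.5, so Z = (12.4, 9.33). Q is determined by |ZQ| = 27.3 and |QL| = 52.1 together: it lies at the intersection of circle(Z, 27.3) and circle(L, 52.1). With |ZL| = 48.3, the foot of the radical line on ZL is 3.79 from Z and the perpendicular offset is √(27.3² − 3.79²) = 27.0. Taking the right-of-ZL solution: Q = (10.9, -17.9).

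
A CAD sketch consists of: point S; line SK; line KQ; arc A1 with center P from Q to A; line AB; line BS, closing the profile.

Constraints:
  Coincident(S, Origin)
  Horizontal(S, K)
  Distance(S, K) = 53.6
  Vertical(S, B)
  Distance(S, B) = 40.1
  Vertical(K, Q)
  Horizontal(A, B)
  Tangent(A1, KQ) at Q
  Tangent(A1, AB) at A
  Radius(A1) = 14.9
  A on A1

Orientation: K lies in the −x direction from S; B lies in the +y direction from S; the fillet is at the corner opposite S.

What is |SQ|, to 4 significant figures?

59.23

S is at the origin; SK is horizontal with |SK| = 53.6 and K on the −x side, so K = (-53.60, 0.000). S and B share the same x with |SB| = 40.1 and B on the +y side, so B = (0.000, 40.10). The virtual corner opposite S is at (-53.60, 40.10). The tangent condition forces PQ to be normal to KQ and tangency of A1 to AB means the radius PA is perpendicular to AB, with radius 14.9, so the center P sits 14.9 in from both sides at P = (-38.70, 25.20). That places the tangent points at Q = (-53.60, 25.20) on KQ and A = (-38.70, 40.10) on AB. Then |SQ| = |Q − S| = 59.23.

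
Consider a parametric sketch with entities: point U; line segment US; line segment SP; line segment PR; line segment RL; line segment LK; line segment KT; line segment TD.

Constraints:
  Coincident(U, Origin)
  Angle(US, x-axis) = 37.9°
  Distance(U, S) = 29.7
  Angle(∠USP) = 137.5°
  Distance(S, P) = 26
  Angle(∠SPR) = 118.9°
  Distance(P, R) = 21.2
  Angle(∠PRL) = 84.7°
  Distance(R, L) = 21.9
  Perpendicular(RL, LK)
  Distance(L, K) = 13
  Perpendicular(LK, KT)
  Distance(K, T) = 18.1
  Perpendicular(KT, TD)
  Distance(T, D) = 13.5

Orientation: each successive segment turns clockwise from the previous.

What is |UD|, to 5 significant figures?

54.863

U is at the origin; US runs at 37.9° with length 29.7, so S = (23.436, 18.244). ∠USP = 137.5° gives SP at -4.6000° from the x-axis; with |SP| = 26.0, P = (49.352, 16.159). ∠SPR = 118.9° gives PR at -65.700° from the x-axis; with |PR| = 21.2, R = (58.076, -3.1627). ∠PRL = 84.7° gives RL at -161.00° from the x-axis; with |RL| = 21.9, L = (37.369, -10.293). RL ⟂ LK, so LK runs at 109.00°; with |LK| = 13.0, K = (33.137, 1.9991). LK ⟂ KT, so KT runs at 19.000°; with |KT| = 18.1, T = (50.251, 7.8919). The perpendicularity gives TD at right angles to KT, so TD runs at -71.000°; with |TD| = 13.5, D = (54.646, -4.8726). Then |UD| = |D − U| = 54.863.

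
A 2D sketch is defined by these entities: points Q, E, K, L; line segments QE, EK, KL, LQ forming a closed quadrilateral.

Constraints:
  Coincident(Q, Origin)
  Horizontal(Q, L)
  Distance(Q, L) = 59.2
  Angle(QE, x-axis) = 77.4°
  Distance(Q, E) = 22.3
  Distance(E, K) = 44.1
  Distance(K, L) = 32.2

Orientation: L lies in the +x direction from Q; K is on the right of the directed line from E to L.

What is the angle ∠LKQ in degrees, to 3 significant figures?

129°

Checks: |EK| = 44.10 ✓; |KL| = 32.20 ✓.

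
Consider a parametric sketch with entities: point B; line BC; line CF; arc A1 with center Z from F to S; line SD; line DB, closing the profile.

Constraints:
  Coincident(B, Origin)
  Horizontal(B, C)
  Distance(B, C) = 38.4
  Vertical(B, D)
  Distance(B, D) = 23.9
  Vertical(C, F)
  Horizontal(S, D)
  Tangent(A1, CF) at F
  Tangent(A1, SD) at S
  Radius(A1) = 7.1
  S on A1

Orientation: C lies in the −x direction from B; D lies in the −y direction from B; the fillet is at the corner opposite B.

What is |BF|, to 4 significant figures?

41.91

B is at the origin; BC is horizontal with |BC| = 38.4 and C on the −x side, so C = (-38.40, 0.000). B and D share the same x with |BD| = 23.9 and D on the −y side, so D = (0.000, -23.90). The virtual corner opposite B is at (-38.40, -23.90). Since A1 is tangent to CF there, ZF ⟂ CF and A1 meets SD tangentially, so ZS is at right angles to SD, with radius 7.1, so the center Z sits 7.1 in from both sides at Z = (-31.30, -16.80). That places the tangent points at F = (-38.40, -16.80) on CF and S = (-31.30, -23.90) on SD. Then |BF| = |F − B| = 41.91.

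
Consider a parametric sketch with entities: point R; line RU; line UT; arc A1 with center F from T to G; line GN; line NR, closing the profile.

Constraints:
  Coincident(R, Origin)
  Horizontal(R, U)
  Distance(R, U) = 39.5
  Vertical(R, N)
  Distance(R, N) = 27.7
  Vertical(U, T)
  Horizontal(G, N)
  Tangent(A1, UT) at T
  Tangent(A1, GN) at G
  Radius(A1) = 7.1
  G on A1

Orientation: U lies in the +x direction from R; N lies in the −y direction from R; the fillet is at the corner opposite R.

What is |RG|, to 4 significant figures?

42.63

R is at the origin; R and U share the same y with |RU| = 39.5 and U on the +x side, so U = (39.50, 0.000). RN is vertical with |RN| = 27.7 and N on the −y side, so N = (0.000, -27.70). The virtual corner opposite R is at (39.50, -27.70). Since A1 is tangent to UT there, FT ⟂ UT and the tangent condition forces FG to be normal to GN, with radius 7.1, so the center F sits 7.1 in from both sides at F = (32.40, -20.60). That places the tangent points at T = (39.50, -20.60) on UT and G = (32.40, -27.70) on GN. Then |RG| = |G − R| = 42.63.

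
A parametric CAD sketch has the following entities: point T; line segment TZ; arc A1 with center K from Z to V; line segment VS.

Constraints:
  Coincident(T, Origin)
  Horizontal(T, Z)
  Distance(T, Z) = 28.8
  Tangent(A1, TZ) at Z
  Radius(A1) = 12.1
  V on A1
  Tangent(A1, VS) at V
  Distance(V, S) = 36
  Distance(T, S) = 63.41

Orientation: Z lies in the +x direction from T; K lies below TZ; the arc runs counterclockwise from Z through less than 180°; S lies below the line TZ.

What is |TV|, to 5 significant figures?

27.504

Checks: |KV| = 12.10 ✓; ∠(KV, VS) = 90.00° ✓; |VS| = 36.00 ✓; |TS| = 63.41 ✓.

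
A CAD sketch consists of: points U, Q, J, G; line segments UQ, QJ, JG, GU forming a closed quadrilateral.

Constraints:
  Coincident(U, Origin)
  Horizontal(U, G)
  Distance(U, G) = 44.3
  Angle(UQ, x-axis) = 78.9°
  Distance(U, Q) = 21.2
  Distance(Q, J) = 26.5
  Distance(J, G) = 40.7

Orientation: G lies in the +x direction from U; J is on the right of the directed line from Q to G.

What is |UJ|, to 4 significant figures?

6.961

U is at the origin; UG is horizontal with |UG| = 44.3 and G in +x, so G = (44.3, 0). UQ runs at 78.9° with |UQ| = 21.2, so Q = (4.081, 20.80). J is determined by |QJ| = 26.5 and |JG| = 40.7 together: it lies at the intersection of circle(Q, 26.5) and circle(G, 40.7). With |QG| = 45.28, the foot of the radical line on QG is 12.10 from Q and the perpendicular offset is √(26.5² − 12.10²) = 23.57. Taking the right-of-QG solution: J = (4.001, -5.696).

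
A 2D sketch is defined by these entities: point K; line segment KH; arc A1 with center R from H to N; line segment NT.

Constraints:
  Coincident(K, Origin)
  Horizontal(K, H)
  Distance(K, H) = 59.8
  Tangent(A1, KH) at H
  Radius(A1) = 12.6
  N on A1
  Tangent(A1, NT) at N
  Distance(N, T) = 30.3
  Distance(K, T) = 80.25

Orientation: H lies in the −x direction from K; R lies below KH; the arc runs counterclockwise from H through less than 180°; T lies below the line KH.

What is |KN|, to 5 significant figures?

73.710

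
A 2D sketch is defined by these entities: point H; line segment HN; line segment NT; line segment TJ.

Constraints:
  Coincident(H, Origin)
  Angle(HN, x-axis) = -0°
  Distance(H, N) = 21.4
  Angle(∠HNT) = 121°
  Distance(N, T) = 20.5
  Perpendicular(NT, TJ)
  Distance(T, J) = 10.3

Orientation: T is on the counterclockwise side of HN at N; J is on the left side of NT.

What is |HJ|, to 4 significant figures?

32.53

H is at the origin; HN runs at -0.0° with length 21.4, so N = 21.4·(cos -0.0°, sin -0.0°) = (21.40, -0.000). ∠HNT = 121.0°, so NT runs at -0.0° + (180° − 121.0°) = 59.00° from the x-axis; with |NT| = 20.5, T = N + 20.5·(cos 59.00°, sin 59.00°) = (31.96, 17.57). NT ⟂ TJ; with |TJ| = 10.3 on the left of NT, J = T + 10.3·(-0.8572, 0.5150) = (23.13, 22.88). Then |HJ| = |J − H| = 32.53.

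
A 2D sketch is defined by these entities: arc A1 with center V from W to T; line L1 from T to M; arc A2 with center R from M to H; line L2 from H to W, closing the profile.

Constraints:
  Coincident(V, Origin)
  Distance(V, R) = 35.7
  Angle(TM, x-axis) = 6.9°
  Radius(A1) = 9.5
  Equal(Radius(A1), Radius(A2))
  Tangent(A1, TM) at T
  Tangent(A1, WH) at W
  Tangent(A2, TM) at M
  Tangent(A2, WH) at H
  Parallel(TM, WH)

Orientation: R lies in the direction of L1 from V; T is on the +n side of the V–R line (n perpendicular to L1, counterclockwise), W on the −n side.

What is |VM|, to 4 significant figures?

36.94

The slot axis is L1's direction at 6.9°, so u = (cos 6.9°, sin 6.9°) = (0.9928, 0.1201) and n = (−sin 6.9°, cos 6.9°) = (-0.1201, 0.9928). V is at the origin and R lies 35.7 along u from V, so R = 35.7·u = (35.44, 4.289). Tangency of A1 to both parallel lines with radius 9.5 puts T and W at V ± 9.5·n: T = (-1.141, 9.431), W = (1.141, -9.431). Equal radii place M and H the same way about R: M = R + 9.5·n = (34.30, 13.72), H = R − 9.5·n = (36.58, -5.142). Then |VM| = |M − V| = 36.94.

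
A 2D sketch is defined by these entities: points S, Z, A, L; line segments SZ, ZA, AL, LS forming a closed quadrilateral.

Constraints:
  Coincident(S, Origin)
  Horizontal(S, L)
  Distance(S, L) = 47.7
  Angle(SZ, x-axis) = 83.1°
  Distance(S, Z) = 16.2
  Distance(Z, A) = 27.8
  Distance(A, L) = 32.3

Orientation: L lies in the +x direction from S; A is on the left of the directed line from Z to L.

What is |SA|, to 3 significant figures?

38.0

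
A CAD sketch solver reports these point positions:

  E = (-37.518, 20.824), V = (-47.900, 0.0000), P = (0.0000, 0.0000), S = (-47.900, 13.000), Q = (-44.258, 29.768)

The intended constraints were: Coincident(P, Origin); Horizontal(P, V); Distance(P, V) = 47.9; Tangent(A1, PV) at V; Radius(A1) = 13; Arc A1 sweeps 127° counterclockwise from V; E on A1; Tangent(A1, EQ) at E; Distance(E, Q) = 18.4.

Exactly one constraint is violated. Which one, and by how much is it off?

Distance(E, Q) = 18.4 — off by 7.20.

P = (0.00, 0.00) ✓; P.y = 0.00, V.y = 0.00 ✓; |PV| = 47.90 ✓; ∠(SV, VP) = 90.00° ✓; |SV| = 13.00 ✓; bearing(S→E) − bearing(S→V) = 127.0° ✓; |SE| = 13.00 ✓; ∠(SE, EQ) = 90.00° ✓; |EQ| = 11.20 ✗.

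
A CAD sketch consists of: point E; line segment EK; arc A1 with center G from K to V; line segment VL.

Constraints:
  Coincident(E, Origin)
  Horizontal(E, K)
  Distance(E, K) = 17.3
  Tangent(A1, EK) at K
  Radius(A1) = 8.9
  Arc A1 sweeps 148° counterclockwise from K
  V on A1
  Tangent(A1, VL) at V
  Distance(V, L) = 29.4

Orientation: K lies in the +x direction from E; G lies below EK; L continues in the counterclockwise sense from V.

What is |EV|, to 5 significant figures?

20.709

E is at the origin; E and K share the same y with |EK| = 17.3 and K on the +x side, so K = (17.300, 0.0000). Since A1 is tangent to EK there, GK ⟂ EK, so G = K + (0, -8.9) = (17.300, -8.9000). On A1, K sits at bearing 90° from G; a 148° counterclockwise sweep puts V at bearing 238°, so V = G + 8.9·(cos 238°, sin 238°) = (12.584, -16.448). Then |EV| = |V − E| = 20.709.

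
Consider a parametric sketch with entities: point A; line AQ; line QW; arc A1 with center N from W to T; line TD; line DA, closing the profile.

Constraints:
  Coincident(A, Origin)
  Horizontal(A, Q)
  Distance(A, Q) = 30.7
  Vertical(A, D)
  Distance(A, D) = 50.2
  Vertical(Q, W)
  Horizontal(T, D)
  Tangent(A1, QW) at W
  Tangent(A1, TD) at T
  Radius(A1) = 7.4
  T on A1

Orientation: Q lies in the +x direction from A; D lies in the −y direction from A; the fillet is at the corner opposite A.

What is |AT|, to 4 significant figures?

55.34

A is at the origin; AQ is horizontal with |AQ| = 30.7 and Q on the +x side, so Q = (30.70, 0.000). AD is vertical with |AD| = 50.2 and D on the −y side, so D = (0.000, -50.20). The virtual corner opposite A is at (30.70, -50.20). A1 meets QW tangentially, so NW is at right angles to QW and since A1 is tangent to TD there, NT ⟂ TD, with radius 7.4, so the center N sits 7.4 in from both sides at N = (23.30, -42.80). That places the tangent points at W = (30.70, -42.80) on QW and T = (23.30, -50.20) on TD. Then |AT| = |T − A| = 55.34.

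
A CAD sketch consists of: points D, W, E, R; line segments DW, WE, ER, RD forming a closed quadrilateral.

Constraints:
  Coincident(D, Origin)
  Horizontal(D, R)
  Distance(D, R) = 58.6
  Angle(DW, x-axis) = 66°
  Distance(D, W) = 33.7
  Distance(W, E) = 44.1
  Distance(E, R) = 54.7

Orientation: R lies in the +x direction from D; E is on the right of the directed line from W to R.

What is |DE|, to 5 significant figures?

13.611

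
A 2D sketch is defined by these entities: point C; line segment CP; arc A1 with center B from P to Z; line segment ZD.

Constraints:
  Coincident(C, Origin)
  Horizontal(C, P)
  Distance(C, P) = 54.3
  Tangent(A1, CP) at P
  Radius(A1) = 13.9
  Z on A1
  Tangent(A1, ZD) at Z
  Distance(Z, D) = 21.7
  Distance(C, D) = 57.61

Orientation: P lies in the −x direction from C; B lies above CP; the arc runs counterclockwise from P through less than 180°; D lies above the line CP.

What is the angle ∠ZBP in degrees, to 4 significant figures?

98.58°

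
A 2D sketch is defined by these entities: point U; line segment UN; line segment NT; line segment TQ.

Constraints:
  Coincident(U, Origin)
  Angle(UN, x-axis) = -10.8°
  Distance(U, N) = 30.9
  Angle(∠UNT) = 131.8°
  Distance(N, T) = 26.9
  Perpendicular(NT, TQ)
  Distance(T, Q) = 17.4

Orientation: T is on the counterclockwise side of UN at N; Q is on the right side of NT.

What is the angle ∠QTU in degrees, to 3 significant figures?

116°

U is at the origin; UN runs at -10.8° with length 30.9, so N = 30.9·(cos -10.8°, sin -10.8°) = (30.4, -5.79). ∠UNT = 131.8°, so NT runs at -10.8° + (180° − 131.8°) = 37.4° from the x-axis; with |NT| = 26.9, T = N + 26.9·(cos 37.4°, sin 37.4°) = (51.7, 10.5). NT ⟂ TQ; with |TQ| = 17.4 on the right of NT, Q = T + 17.4·(0.607, -0.794) = (62.3, -3.27). Then cos ∠QTU = TQ·TU / (|TQ||TU|), giving 116°.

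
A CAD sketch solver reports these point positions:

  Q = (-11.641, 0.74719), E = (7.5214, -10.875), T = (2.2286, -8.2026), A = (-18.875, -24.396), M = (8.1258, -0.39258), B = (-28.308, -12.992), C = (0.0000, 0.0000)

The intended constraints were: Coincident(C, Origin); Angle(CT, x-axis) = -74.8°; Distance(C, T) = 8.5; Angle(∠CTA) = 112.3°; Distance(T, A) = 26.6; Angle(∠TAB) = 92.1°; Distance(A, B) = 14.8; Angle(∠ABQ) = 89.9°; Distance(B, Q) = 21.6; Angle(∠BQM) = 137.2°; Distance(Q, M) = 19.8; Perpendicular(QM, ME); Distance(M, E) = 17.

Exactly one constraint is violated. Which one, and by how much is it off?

Distance(M, E) = 17 — off by 6.50.

C = (0.00, 0.00) ✓; CT at -74.80° ✓; |CT| = 8.500 ✓; ∠CTA = 112.3° ✓; |TA| = 26.60 ✓; ∠TAB = 92.10° ✓; |AB| = 14.80 ✓; ∠ABQ = 89.90° ✓; |BQ| = 21.60 ✓; ∠BQM = 137.2° ✓; |QM| = 19.80 ✓; ∠(QM, ME) = 90.00° ✓; |ME| = 10.50 ✗.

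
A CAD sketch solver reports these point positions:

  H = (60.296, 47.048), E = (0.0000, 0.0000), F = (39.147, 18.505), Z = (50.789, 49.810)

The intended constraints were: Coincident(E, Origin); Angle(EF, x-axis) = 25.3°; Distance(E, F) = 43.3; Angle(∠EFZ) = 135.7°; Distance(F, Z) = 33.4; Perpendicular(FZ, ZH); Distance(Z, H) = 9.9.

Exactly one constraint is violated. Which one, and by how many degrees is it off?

Perpendicular(FZ, ZH) — off by 4.20°.

E = (0.00, 0.00) ✓; EF at 25.30° ✓; |EF| = 43.30 ✓; ∠EFZ = 135.7° ✓; |FZ| = 33.40 ✓; ∠(FZ, ZH) = 85.80° ✗; |ZH| = 9.900 ✓.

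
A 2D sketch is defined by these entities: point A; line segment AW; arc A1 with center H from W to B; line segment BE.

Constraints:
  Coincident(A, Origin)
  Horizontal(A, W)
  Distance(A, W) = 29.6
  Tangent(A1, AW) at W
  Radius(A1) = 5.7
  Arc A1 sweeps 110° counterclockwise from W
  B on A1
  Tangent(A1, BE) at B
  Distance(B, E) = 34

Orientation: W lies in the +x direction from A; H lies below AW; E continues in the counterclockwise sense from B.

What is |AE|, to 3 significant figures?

53.4

A is at the origin; A and W share the same y with |AW| = 29.6 and W on the +x side, so W = (29.6, 0.00). A1 meets AW tangentially, so HW is at right angles to AW, so H = W + (0, -5.7) = (29.6, -5.70). On A1, W sits at bearing 90° from H; a 110° counterclockwise sweep puts B at bearing 200°, so B = H + 5.7·(cos 200°, sin 200°) = (24.2, -7.65). A1 meets BE tangentially, so HB is at right angles to BE, so BE runs along (−sin 200°, cos 200°); with |BE| = 34.0, E = (35.9, -39.6). Then |AE| = |E − A| = 53.4.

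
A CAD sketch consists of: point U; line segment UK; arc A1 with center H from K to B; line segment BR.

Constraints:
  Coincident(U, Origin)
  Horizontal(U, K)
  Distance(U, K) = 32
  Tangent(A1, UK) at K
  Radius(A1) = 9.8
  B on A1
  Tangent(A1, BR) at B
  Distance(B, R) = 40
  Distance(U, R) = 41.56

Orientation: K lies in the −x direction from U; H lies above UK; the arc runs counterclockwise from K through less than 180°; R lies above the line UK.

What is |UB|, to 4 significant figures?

23.86

Checks: |HK| = 9.800 ✓; |HB| = 9.800 ✓; ∠(HB, BR) = 90.00° ✓; |BR| = 40.00 ✓; |UR| = 41.56 ✓.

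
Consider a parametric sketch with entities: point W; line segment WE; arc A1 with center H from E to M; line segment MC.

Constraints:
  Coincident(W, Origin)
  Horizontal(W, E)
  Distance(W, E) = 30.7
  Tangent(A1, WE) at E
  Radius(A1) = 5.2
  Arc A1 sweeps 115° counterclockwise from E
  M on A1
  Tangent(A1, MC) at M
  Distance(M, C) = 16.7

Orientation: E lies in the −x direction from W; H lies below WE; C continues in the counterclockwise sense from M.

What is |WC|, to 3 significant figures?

36.2

W is at the origin; W and E share the same y with |WE| = 30.7 and E on the −x side, so E = (-30.7, 0.00). The tangent condition forces HE to be normal to WE, so H = E + (0, -5.2) = (-30.7, -5.20). On A1, E sits at bearing 90° from H; a 115° counterclockwise sweep puts M at bearing 205°, so M = H + 5.2·(cos 205°, sin 205°) = (-35.4, -7.40). Tangency of A1 to MC means the radius HM is perpendicular to MC, so MC runs along (−sin 205°, cos 205°); with |MC| = 16.7, C = (-28.4, -22.5). Then |WC| = |C − W| = 36.2.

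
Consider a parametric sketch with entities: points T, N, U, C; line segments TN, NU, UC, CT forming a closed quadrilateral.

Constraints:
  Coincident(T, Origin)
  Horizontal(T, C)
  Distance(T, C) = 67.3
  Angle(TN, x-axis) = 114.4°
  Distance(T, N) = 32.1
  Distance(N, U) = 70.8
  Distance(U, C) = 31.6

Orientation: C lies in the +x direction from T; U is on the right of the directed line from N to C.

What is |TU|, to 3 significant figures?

43.9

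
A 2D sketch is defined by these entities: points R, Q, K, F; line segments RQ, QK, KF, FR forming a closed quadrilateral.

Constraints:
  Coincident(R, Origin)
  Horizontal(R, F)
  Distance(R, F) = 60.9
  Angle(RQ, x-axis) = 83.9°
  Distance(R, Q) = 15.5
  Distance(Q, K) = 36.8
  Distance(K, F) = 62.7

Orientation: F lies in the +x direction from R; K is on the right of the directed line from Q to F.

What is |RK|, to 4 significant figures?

21.48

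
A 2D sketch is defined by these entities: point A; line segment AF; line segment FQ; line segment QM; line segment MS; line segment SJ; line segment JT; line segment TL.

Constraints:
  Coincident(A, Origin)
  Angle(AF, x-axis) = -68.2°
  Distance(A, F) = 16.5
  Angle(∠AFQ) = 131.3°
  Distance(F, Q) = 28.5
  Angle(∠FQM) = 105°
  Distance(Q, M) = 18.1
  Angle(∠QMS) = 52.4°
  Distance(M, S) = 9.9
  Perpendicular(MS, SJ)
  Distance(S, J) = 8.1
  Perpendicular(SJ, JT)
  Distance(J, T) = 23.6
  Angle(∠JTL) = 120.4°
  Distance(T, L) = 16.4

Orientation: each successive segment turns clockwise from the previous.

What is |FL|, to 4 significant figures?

60.10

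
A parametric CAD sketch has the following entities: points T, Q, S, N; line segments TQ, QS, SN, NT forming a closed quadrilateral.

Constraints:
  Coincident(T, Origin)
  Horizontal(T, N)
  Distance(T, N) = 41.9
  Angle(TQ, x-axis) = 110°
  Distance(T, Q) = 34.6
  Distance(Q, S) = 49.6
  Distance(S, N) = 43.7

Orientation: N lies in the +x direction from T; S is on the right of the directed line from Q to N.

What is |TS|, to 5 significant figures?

15.429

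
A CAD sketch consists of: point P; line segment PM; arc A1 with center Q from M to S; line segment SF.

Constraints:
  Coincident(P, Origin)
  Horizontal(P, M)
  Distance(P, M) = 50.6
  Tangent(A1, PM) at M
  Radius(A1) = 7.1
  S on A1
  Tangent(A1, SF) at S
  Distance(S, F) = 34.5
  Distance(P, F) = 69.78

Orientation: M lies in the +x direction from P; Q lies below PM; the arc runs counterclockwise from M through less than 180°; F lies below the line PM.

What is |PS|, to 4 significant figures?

44.95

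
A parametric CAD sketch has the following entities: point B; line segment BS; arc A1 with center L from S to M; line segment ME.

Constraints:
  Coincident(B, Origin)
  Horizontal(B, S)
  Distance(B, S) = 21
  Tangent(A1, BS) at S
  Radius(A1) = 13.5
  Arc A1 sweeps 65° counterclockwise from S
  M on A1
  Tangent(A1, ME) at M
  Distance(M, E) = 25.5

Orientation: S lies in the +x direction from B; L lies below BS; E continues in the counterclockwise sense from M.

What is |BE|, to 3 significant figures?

31.0

B is at the origin; B and S share the same y with |BS| = 21.0 and S on the +x side, so S = (21.0, 0.00). Tangency of A1 to BS means the radius LS is perpendicular to BS, so L = S + (0, -13.5) = (21.0, -13.5). On A1, S sits at bearing 90° from L; a 65° counterclockwise sweep puts M at bearing 155°, so M = L + 13.5·(cos 155°, sin 155°) = (8.76, -7.79). Tangency of A1 to ME means the radius LM is perpendicular to ME, so ME runs along (−sin 155°, cos 155°); with |ME| = 25.5, E = (-2.01, -30.9). Then |BE| = |E − B| = 31.0.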